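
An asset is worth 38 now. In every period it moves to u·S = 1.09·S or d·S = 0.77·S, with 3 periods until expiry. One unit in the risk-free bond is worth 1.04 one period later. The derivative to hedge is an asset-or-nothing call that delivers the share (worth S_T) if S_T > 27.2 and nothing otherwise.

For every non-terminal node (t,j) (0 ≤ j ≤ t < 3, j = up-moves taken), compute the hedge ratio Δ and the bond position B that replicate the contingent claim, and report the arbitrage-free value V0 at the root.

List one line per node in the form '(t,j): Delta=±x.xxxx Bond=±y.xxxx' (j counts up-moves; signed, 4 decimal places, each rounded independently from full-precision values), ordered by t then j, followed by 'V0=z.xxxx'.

(0,0): Delta=1.4789 Bond=-19.6079
(1,0): Delta=3.0122 Bond=-65.2552
(1,1): Delta=1.2784 Bond=-12.0843
(2,0): Delta=0.0000 Bond=0.0000
(2,1): Delta=3.4062 Bond=-80.4331
(2,2): Delta=1.0000 Bond=0.0000
V0=36.5920

Under the risk-neutral measure, an up-move has probability p* = (R−d)/(u−d) = 0.8437 and values discount at R = 1.04.
Terminal values V(3,·): V(3,0)=0.0000, V(3,1)=0.0000, V(3,2)=34.7638, V(3,3)=49.2111
(2,0): S=22.5302. Δ = (V_up−V_dn)/(S_up−S_dn) = (0.0000−0.0000)/(24.5579−17.3483) = 0.0000. V = [p*·0.0000 + (1−p*)·0.0000]/1.04 = 0.0000. B = V − Δ·S = 0.0000.
(2,1): S=31.8934. Δ = (V_up−V_dn)/(S_up−S_dn) = (34.7638−0.0000)/(34.7638−24.5579) = 3.4062. V = [p*·34.7638 + (1−p*)·0.0000]/1.04 = 28.2038. B = V − Δ·S = -80.4331.
(2,2): S=45.1478. Δ = (V_up−V_dn)/(S_up−S_dn) = (49.2111−34.7638)/(49.2111−34.7638) = 1.0000. V = [p*·49.2111 + (1−p*)·34.7638]/1.04 = 45.1478. B = V − Δ·S = 0.0000.
(1,0): S=29.2600. Δ = (V_up−V_dn)/(S_up−S_dn) = (28.2038−0.0000)/(31.8934−22.5302) = 3.0122. V = [p*·28.2038 + (1−p*)·0.0000]/1.04 = 22.8817. B = V − Δ·S = -65.2552.
(1,1): S=41.4200. Δ = (V_up−V_dn)/(S_up−S_dn) = (45.1478−28.2038)/(45.1478−31.8934) = 1.2784. V = [p*·45.1478 + (1−p*)·28.2038]/1.04 = 40.8657. B = V − Δ·S = -12.0843.
(0,0): S=38.0000. Δ = (V_up−V_dn)/(S_up−S_dn) = (40.8657−22.8817)/(41.4200−29.2600) = 1.4789. V = [p*·40.8657 + (1−p*)·22.8817]/1.04 = 36.5920. B = V − Δ·S = -19.6079.
Each (Δ,B) replicates both successor values, so the strategy is self-financing and V0 is arbitrage-free.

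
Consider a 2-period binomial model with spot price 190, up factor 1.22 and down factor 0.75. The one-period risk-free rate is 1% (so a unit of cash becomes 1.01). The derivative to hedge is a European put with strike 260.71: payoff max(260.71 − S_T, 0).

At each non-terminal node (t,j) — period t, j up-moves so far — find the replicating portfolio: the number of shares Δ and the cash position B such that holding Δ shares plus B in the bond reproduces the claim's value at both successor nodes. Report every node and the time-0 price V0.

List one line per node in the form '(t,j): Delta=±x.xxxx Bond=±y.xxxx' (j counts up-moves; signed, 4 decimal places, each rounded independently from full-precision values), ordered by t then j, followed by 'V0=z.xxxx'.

Since d<R<u, set p* = (R−d)/(u−d) = 0.5532; price each node as the discounted p*-expectation of its children.
Terminal values V(2,·): V(2,0)=153.8350, V(2,1)=86.8600, V(2,2)=0.0000
(1,0): S=142.5000. Δ = (V_up−V_dn)/(S_up−S_dn) = (86.8600−153.8350)/(173.8500−106.8750) = -1.0000. V = [p*·86.8600 + (1−p*)·153.8350]/1.01 = 115.6287. B = V − Δ·S = 258.1287.
(1,1): S=231.8000. Δ = (V_up−V_dn)/(S_up−S_dn) = (0.0000−86.8600)/(282.7960−173.8500) = -0.7973. V = [p*·0.0000 + (1−p*)·86.8600]/1.01 = 38.4255. B = V − Δ·S = 223.2340.
(0,0): S=190.0000. Δ = (V_up−V_dn)/(S_up−S_dn) = (38.4255−115.6287)/(231.8000−142.5000) = -0.8645. V = [p*·38.4255 + (1−p*)·115.6287]/1.01 = 72.1986. B = V − Δ·S = 236.4607.
Self-financing check: at every node Δ·S+B equals the discounted successor values.

(0,0): Delta=-0.8645 Bond=236.4607
(1,0): Delta=-1.0000 Bond=258.1287
(1,1): Delta=-0.7973 Bond=223.2340
V0=72.1986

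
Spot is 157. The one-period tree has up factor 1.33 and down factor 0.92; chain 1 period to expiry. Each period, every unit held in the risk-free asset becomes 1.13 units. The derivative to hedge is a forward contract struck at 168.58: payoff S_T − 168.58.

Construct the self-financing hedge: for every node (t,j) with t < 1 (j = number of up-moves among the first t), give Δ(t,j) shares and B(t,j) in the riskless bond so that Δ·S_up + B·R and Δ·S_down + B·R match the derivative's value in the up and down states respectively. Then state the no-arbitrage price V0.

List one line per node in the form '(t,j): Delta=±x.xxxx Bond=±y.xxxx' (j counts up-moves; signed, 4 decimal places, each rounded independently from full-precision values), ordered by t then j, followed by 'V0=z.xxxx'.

Under the risk-neutral measure, an up-move has probability p* = (R−d)/(u−d) = 0.5122 and values discount at R = 1.13.
Terminal values V(1,·): V(1,0)=-24.1400, V(1,1)=40.2300
Node (0,0) S=157.0000: V=(p*·40.2300+(1−p*)·-24.1400)/1.13=7.8142; Δ=(40.2300−-24.1400)/(208.8100−144.4400)=1.0000; B=V−Δ·S=-149.1858
Self-financing check: at every node Δ·S+B equals the discounted successor values.

(0,0): Delta=1.0000 Bond=-149.1858
V0=7.8142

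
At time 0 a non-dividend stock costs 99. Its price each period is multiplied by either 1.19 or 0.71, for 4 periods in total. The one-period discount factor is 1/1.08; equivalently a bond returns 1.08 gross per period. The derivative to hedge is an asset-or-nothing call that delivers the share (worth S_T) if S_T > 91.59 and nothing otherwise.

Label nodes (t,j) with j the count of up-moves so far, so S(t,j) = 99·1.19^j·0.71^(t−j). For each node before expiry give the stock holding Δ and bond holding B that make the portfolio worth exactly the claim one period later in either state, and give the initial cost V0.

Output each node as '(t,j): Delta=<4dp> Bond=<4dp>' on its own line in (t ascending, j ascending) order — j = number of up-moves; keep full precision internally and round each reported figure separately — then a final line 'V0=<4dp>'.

(0,0): Delta=1.4210 Bond=-52.6078
(1,0): Delta=1.7884 Bond=-82.6421
(1,1): Delta=1.3558 Bond=-49.1385
(2,0): Delta=0.0000 Bond=0.0000
(2,1): Delta=2.1057 Bond=-115.7883
(2,2): Delta=1.2228 Bond=-34.4235
(3,0): Delta=0.0000 Bond=0.0000
(3,1): Delta=0.0000 Bond=0.0000
(3,2): Delta=2.4792 Bond=-162.2287
(3,3): Delta=1.0000 Bond=0.0000
V0=88.0731

Since d<R<u, set p* = (R−d)/(u−d) = 0.7708; price each node as the discounted p*-expectation of its children.
Terminal values V(4,·): V(4,0)=0.0000, V(4,1)=0.0000, V(4,2)=0.0000, V(4,3)=118.4498, V(4,4)=198.5286
Node (3,0) S=35.4332: V=(p*·0.0000+(1−p*)·0.0000)/1.08=0.0000; Δ=(0.0000−0.0000)/(42.1655−25.1576)=0.0000; B=V−Δ·S=0.0000
Node (3,1) S=59.3880: V=(p*·0.0000+(1−p*)·0.0000)/1.08=0.0000; Δ=(0.0000−0.0000)/(70.6717−42.1655)=0.0000; B=V−Δ·S=0.0000
Node (3,2) S=99.5377: V=(p*·118.4498+(1−p*)·0.0000)/1.08=84.5417; Δ=(118.4498−0.0000)/(118.4498−70.6717)=2.4792; B=V−Δ·S=-162.2287
Node (3,3) S=166.8307: V=(p*·198.5286+(1−p*)·118.4498)/1.08=166.8307; Δ=(198.5286−118.4498)/(198.5286−118.4498)=1.0000; B=V−Δ·S=0.0000
Node (2,0) S=49.9059: V=(p*·0.0000+(1−p*)·0.0000)/1.08=0.0000; Δ=(0.0000−0.0000)/(59.3880−35.4332)=0.0000; B=V−Δ·S=0.0000
Node (2,1) S=83.6451: V=(p*·84.5417+(1−p*)·0.0000)/1.08=60.3404; Δ=(84.5417−0.0000)/(99.5377−59.3880)=2.1057; B=V−Δ·S=-115.7883
Node (2,2) S=140.1939: V=(p*·166.8307+(1−p*)·84.5417)/1.08=137.0119; Δ=(166.8307−84.5417)/(166.8307−99.5377)=1.2228; B=V−Δ·S=-34.4235
Node (1,0) S=70.2900: V=(p*·60.3404+(1−p*)·0.0000)/1.08=43.0670; Δ=(60.3404−0.0000)/(83.6451−49.9059)=1.7884; B=V−Δ·S=-82.6421
Node (1,1) S=117.8100: V=(p*·137.0119+(1−p*)·60.3404)/1.08=110.5938; Δ=(137.0119−60.3404)/(140.1939−83.6451)=1.3558; B=V−Δ·S=-49.1385
Node (0,0) S=99.0000: V=(p*·110.5938+(1−p*)·43.0670)/1.08=88.0731; Δ=(110.5938−43.0670)/(117.8100−70.2900)=1.4210; B=V−Δ·S=-52.6078
The time-0 hedge costs 88.0731, which is the no-arbitrage price.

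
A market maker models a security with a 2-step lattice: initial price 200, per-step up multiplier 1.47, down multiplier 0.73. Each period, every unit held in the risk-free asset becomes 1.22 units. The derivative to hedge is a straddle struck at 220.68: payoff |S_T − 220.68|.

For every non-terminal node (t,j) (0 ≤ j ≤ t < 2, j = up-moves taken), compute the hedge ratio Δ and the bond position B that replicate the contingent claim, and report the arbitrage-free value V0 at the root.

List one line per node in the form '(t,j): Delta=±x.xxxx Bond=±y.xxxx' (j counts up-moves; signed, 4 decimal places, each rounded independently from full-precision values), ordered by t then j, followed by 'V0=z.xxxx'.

(0,0): Delta=0.5513 Bond=-37.3754
(1,0): Delta=-1.0000 Bond=180.8852
(1,1): Delta=0.9443 Bond=-161.1506
V0=72.8756

Risk-neutral probability p* = (R−d)/(u−d) = (1.22−0.73)/(1.47−0.73) = 0.6622.
Terminal payoffs: V(2,0)=114.1000, V(2,1)=6.0600, V(2,2)=211.5000
Node (1,0) S=146.0000: V=(p*·6.0600+(1−p*)·114.1000)/1.22=34.8852; Δ=(6.0600−114.1000)/(214.6200−106.5800)=-1.0000; B=V−Δ·S=180.8852
Node (1,1) S=294.0000: V=(p*·211.5000+(1−p*)·6.0600)/1.22=116.4710; Δ=(211.5000−6.0600)/(432.1800−214.6200)=0.9443; B=V−Δ·S=-161.1506
Node (0,0) S=200.0000: V=(p*·116.4710+(1−p*)·34.8852)/1.22=72.8756; Δ=(116.4710−34.8852)/(294.0000−146.0000)=0.5513; B=V−Δ·S=-37.3754
The time-0 hedge costs 72.8756, which is the no-arbitrage price.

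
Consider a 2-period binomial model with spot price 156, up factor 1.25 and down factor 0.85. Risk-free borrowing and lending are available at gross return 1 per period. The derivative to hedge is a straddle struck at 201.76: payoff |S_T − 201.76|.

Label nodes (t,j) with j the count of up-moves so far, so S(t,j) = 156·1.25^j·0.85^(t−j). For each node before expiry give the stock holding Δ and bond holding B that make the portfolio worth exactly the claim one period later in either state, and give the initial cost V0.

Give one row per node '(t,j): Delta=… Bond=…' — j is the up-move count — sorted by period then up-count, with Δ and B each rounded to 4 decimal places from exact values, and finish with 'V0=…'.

(0,0): Delta=-0.4953 Bond=134.8384
(1,0): Delta=-1.0000 Bond=201.7600
(1,1): Delta=0.0767 Bond=23.3025
V0=57.5697

Since d<R<u, set p* = (R−d)/(u−d) = 0.3750; price each node as the discounted p*-expectation of its children.
Payoff layer (t=2): V(2,0)=89.0500, V(2,1)=36.0100, V(2,2)=41.9900
  t=1,j=0: stock 132.6000 → up 165.7500 (V=36.0100), down 112.7100 (V=89.0500). Price 69.1600; hedge Δ=-1.0000, bond B=201.7600.
  t=1,j=1: stock 195.0000 → up 243.7500 (V=41.9900), down 165.7500 (V=36.0100). Price 38.2525; hedge Δ=0.0767, bond B=23.3025.
  t=0,j=0: stock 156.0000 → up 195.0000 (V=38.2525), down 132.6000 (V=69.1600). Price 57.5697; hedge Δ=-0.4953, bond B=134.8384.
Each (Δ,B) replicates both successor values, so the strategy is self-financing and V0 is arbitrage-free.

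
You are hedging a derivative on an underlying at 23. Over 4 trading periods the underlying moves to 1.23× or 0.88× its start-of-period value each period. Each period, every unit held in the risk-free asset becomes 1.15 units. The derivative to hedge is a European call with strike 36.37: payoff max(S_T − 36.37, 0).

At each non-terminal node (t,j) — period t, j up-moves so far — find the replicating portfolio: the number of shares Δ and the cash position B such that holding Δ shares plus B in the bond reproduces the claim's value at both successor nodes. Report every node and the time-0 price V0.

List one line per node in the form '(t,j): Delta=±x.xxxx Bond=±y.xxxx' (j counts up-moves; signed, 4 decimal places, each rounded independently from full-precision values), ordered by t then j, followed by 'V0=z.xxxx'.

Under the risk-neutral measure, an up-move has probability p* = (R−d)/(u−d) = 0.7714 and values discount at R = 1.15.
Terminal payoffs: V(4,0)=0.0000, V(4,1)=0.0000, V(4,2)=0.0000, V(4,3)=1.2939, V(4,4)=16.2739
  t=3,j=0: stock 15.6739 → up 19.2788 (V=0.0000), down 13.7930 (V=0.0000). Price 0.0000; hedge Δ=0.0000, bond B=0.0000.
  t=3,j=1: stock 21.9078 → up 26.9466 (V=0.0000), down 19.2788 (V=0.0000). Price 0.0000; hedge Δ=0.0000, bond B=0.0000.
  t=3,j=2: stock 30.6211 → up 37.6639 (V=1.2939), down 26.9466 (V=0.0000). Price 0.8680; hedge Δ=0.1207, bond B=-2.8290.
  t=3,j=3: stock 42.7999 → up 52.6439 (V=16.2739), down 37.6639 (V=1.2939). Price 11.1739; hedge Δ=1.0000, bond B=-31.6261.
  t=2,j=0: stock 17.8112 → up 21.9078 (V=0.0000), down 15.6739 (V=0.0000). Price 0.0000; hedge Δ=0.0000, bond B=0.0000.
  t=2,j=1: stock 24.8952 → up 30.6211 (V=0.8680), down 21.9078 (V=0.0000). Price 0.5823; hedge Δ=0.0996, bond B=-1.8977.
  t=2,j=2: stock 34.7967 → up 42.7999 (V=11.1739), down 30.6211 (V=0.8680). Price 7.6680; hedge Δ=0.8462, bond B=-21.7773.
  t=1,j=0: stock 20.2400 → up 24.8952 (V=0.5823), down 17.8112 (V=0.0000). Price 0.3906; hedge Δ=0.0822, bond B=-1.2730.
  t=1,j=1: stock 28.2900 → up 34.7967 (V=7.6680), down 24.8952 (V=0.5823). Price 5.2595; hedge Δ=0.7156, bond B=-14.9856.
  t=0,j=0: stock 23.0000 → up 28.2900 (V=5.2595), down 20.2400 (V=0.3906). Price 3.6057; hedge Δ=0.6048, bond B=-10.3054.
Each (Δ,B) replicates both successor values, so the strategy is self-financing and V0 is arbitrage-free.

(0,0): Delta=0.6048 Bond=-10.3054
(1,0): Delta=0.0822 Bond=-1.2730
(1,1): Delta=0.7156 Bond=-14.9856
(2,0): Delta=0.0000 Bond=0.0000
(2,1): Delta=0.0996 Bond=-1.8977
(2,2): Delta=0.8462 Bond=-21.7773
(3,0): Delta=0.0000 Bond=0.0000
(3,1): Delta=0.0000 Bond=0.0000
(3,2): Delta=0.1207 Bond=-2.8290
(3,3): Delta=1.0000 Bond=-31.6261
V0=3.6057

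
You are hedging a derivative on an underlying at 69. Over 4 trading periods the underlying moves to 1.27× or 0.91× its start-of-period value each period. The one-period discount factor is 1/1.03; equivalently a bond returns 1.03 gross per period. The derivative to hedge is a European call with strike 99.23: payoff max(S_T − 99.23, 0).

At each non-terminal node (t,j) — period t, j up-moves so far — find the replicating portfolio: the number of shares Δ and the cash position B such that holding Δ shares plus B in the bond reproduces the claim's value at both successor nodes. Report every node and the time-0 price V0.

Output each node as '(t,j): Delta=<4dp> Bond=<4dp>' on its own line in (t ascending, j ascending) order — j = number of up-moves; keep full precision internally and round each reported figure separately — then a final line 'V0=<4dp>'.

(0,0): Delta=0.3100 Bond=-17.9325
(1,0): Delta=0.1362 Bond=-7.5536
(1,1): Delta=0.5592 Bond=-40.3044
(2,0): Delta=0.0000 Bond=0.0000
(2,1): Delta=0.3313 Bond=-23.3406
(2,2): Delta=0.8858 Bond=-77.8592
(3,0): Delta=0.0000 Bond=0.0000
(3,1): Delta=0.0000 Bond=0.0000
(3,2): Delta=0.8061 Bond=-72.1226
(3,3): Delta=1.0000 Bond=-96.3398
V0=3.4593

Since d<R<u, set p* = (R−d)/(u−d) = 0.3333; price each node as the discounted p*-expectation of its children.
Terminal payoffs: V(4,0)=0.0000, V(4,1)=0.0000, V(4,2)=0.0000, V(4,3)=29.3880, V(4,4)=80.2698
Node (3,0) S=51.9964: V=(p*·0.0000+(1−p*)·0.0000)/1.03=0.0000; Δ=(0.0000−0.0000)/(66.0354−47.3167)=0.0000; B=V−Δ·S=0.0000
Node (3,1) S=72.5664: V=(p*·0.0000+(1−p*)·0.0000)/1.03=0.0000; Δ=(0.0000−0.0000)/(92.1593−66.0354)=0.0000; B=V−Δ·S=0.0000
Node (3,2) S=101.2740: V=(p*·29.3880+(1−p*)·0.0000)/1.03=9.5107; Δ=(29.3880−0.0000)/(128.6180−92.1593)=0.8061; B=V−Δ·S=-72.1226
Node (3,3) S=141.3384: V=(p*·80.2698+(1−p*)·29.3880)/1.03=44.9986; Δ=(80.2698−29.3880)/(179.4998−128.6180)=1.0000; B=V−Δ·S=-96.3398
Node (2,0) S=57.1389: V=(p*·0.0000+(1−p*)·0.0000)/1.03=0.0000; Δ=(0.0000−0.0000)/(72.5664−51.9964)=0.0000; B=V−Δ·S=0.0000
Node (2,1) S=79.7433: V=(p*·9.5107+(1−p*)·0.0000)/1.03=3.0779; Δ=(9.5107−0.0000)/(101.2740−72.5664)=0.3313; B=V−Δ·S=-23.3406
Node (2,2) S=111.2901: V=(p*·44.9986+(1−p*)·9.5107)/1.03=20.7184; Δ=(44.9986−9.5107)/(141.3384−101.2740)=0.8858; B=V−Δ·S=-77.8592
Node (1,0) S=62.7900: V=(p*·3.0779+(1−p*)·0.0000)/1.03=0.9961; Δ=(3.0779−0.0000)/(79.7433−57.1389)=0.1362; B=V−Δ·S=-7.5536
Node (1,1) S=87.6300: V=(p*·20.7184+(1−p*)·3.0779)/1.03=8.6972; Δ=(20.7184−3.0779)/(111.2901−79.7433)=0.5592; B=V−Δ·S=-40.3044
Node (0,0) S=69.0000: V=(p*·8.6972+(1−p*)·0.9961)/1.03=3.4593; Δ=(8.6972−0.9961)/(87.6300−62.7900)=0.3100; B=V−Δ·S=-17.9325
The time-0 hedge costs 3.4593, which is the no-arbitrage price.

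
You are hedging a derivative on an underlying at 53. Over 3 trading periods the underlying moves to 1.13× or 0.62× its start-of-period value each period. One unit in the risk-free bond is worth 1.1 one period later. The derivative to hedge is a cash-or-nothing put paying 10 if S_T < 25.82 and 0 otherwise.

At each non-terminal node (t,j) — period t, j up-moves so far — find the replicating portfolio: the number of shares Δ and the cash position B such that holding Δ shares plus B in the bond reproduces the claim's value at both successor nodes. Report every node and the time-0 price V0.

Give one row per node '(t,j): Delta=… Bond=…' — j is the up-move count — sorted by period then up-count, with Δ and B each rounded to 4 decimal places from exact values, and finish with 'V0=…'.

Since d<R<u, set p* = (R−d)/(u−d) = 0.9412; price each node as the discounted p*-expectation of its children.
At expiry t=3: V(3,0)=10.0000, V(3,1)=10.0000, V(3,2)=0.0000, V(3,3)=0.0000
Node (2,0) S=20.3732: V=(p*·10.0000+(1−p*)·10.0000)/1.1=9.0909; Δ=(10.0000−10.0000)/(23.0217−12.6314)=0.0000; B=V−Δ·S=9.0909
Node (2,1) S=37.1318: V=(p*·0.0000+(1−p*)·10.0000)/1.1=0.5348; Δ=(0.0000−10.0000)/(41.9589−23.0217)=-0.5281; B=V−Δ·S=20.1426
Node (2,2) S=67.6757: V=(p*·0.0000+(1−p*)·0.0000)/1.1=0.0000; Δ=(0.0000−0.0000)/(76.4735−41.9589)=0.0000; B=V−Δ·S=0.0000
Node (1,0) S=32.8600: V=(p*·0.5348+(1−p*)·9.0909)/1.1=0.9437; Δ=(0.5348−9.0909)/(37.1318−20.3732)=-0.5106; B=V−Δ·S=17.7205
Node (1,1) S=59.8900: V=(p*·0.0000+(1−p*)·0.5348)/1.1=0.0286; Δ=(0.0000−0.5348)/(67.6757−37.1318)=-0.0175; B=V−Δ·S=1.0771
Node (0,0) S=53.0000: V=(p*·0.0286+(1−p*)·0.9437)/1.1=0.0749; Δ=(0.0286−0.9437)/(59.8900−32.8600)=-0.0339; B=V−Δ·S=1.8692
The time-0 hedge costs 0.0749, which is the no-arbitrage price.

(0,0): Delta=-0.0339 Bond=1.8692
(1,0): Delta=-0.5106 Bond=17.7205
(1,1): Delta=-0.0175 Bond=1.0771
(2,0): Delta=0.0000 Bond=9.0909
(2,1): Delta=-0.5281 Bond=20.1426
(2,2): Delta=0.0000 Bond=0.0000
V0=0.0749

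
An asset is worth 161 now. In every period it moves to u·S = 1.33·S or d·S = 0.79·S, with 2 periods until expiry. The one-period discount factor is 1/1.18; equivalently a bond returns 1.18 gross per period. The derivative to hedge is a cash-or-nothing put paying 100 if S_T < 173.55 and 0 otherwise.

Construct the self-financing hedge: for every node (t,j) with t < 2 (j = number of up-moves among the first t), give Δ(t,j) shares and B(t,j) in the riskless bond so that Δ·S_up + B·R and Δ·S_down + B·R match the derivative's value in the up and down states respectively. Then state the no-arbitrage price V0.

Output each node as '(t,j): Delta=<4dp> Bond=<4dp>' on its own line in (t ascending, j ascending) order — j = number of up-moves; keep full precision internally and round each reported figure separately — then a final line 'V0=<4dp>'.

(0,0): Delta=-0.7040 Bond=147.7007
(1,0): Delta=0.0000 Bond=84.7458
(1,1): Delta=-0.8648 Bond=208.7257
V0=34.3576

The replicating-portfolio and risk-neutral prices coincide; use p* = (1.18−0.79)/(1.33−0.79) = 0.7222 for the latter.
Payoff layer (t=2): V(2,0)=100.0000, V(2,1)=100.0000, V(2,2)=0.0000
(1,0): S=127.1900. Δ = (V_up−V_dn)/(S_up−S_dn) = (100.0000−100.0000)/(169.1627−100.4801) = 0.0000. V = [p*·100.0000 + (1−p*)·100.0000]/1.18 = 84.7458. B = V − Δ·S = 84.7458.
(1,1): S=214.1300. Δ = (V_up−V_dn)/(S_up−S_dn) = (0.0000−100.0000)/(284.7929−169.1627) = -0.8648. V = [p*·0.0000 + (1−p*)·100.0000]/1.18 = 23.5405. B = V − Δ·S = 208.7257.
(0,0): S=161.0000. Δ = (V_up−V_dn)/(S_up−S_dn) = (23.5405−84.7458)/(214.1300−127.1900) = -0.7040. V = [p*·23.5405 + (1−p*)·84.7458]/1.18 = 34.3576. B = V − Δ·S = 147.7007.
Self-financing check: at every node Δ·S+B equals the discounted successor values.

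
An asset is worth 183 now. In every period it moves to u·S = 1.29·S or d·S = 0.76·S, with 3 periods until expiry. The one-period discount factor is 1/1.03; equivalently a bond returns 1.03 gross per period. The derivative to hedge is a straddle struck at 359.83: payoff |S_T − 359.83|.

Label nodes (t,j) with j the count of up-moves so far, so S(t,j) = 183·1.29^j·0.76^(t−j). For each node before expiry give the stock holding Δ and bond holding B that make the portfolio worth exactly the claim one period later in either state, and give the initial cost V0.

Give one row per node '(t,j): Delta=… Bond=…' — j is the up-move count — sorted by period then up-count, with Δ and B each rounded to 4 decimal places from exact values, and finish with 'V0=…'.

Since d<R<u, set p* = (R−d)/(u−d) = 0.5094; price each node as the discounted p*-expectation of its children.
At expiry t=3: V(3,0)=279.4974, V(3,1)=223.4760, V(3,2)=128.3870, V(3,3)=33.0141
  t=2,j=0: stock 105.7008 → up 136.3540 (V=223.4760), down 80.3326 (V=279.4974). Price 243.6487; hedge Δ=-1.0000, bond B=349.3495.
  t=2,j=1: stock 179.4132 → up 231.4430 (V=128.3870), down 136.3540 (V=223.4760). Price 169.9363; hedge Δ=-1.0000, bond B=349.3495.
  t=2,j=2: stock 304.5303 → up 392.8441 (V=33.0141), down 231.4430 (V=128.3870). Price 77.4765; hedge Δ=-0.5909, bond B=257.4253.
  t=1,j=0: stock 139.0800 → up 179.4132 (V=169.9363), down 105.7008 (V=243.6487). Price 200.0943; hedge Δ=-1.0000, bond B=339.1743.
  t=1,j=1: stock 236.0700 → up 304.5303 (V=77.4765), down 179.4132 (V=169.9363). Price 119.2564; hedge Δ=-0.7390, bond B=293.7089.
  t=0,j=0: stock 183.0000 → up 236.0700 (V=119.2564), down 139.0800 (V=200.0943). Price 154.2842; hedge Δ=-0.8335, bond B=306.8084.
Self-financing check: at every node Δ·S+B equals the discounted successor values.

(0,0): Delta=-0.8335 Bond=306.8084
(1,0): Delta=-1.0000 Bond=339.1743
(1,1): Delta=-0.7390 Bond=293.7089
(2,0): Delta=-1.0000 Bond=349.3495
(2,1): Delta=-1.0000 Bond=349.3495
(2,2): Delta=-0.5909 Bond=257.4253
V0=154.2842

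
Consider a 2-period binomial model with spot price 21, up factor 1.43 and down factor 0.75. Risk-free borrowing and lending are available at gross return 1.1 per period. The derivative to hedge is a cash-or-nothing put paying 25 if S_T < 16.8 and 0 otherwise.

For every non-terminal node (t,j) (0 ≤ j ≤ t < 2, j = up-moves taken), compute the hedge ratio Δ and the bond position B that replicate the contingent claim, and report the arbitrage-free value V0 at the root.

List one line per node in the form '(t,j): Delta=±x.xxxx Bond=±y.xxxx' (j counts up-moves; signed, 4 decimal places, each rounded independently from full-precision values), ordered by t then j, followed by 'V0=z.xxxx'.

The replicating-portfolio and risk-neutral prices coincide; use p* = (1.1−0.75)/(1.43−0.75) = 0.5147 for the latter.
Terminal payoffs: V(2,0)=25.0000, V(2,1)=0.0000, V(2,2)=0.0000
  t=1,j=0: stock 15.7500 → up 22.5225 (V=0.0000), down 11.8125 (V=25.0000). Price 11.0294; hedge Δ=-2.3343, bond B=47.7941.
  t=1,j=1: stock 30.0300 → up 42.9429 (V=0.0000), down 22.5225 (V=0.0000). Price 0.0000; hedge Δ=0.0000, bond B=0.0000.
  t=0,j=0: stock 21.0000 → up 30.0300 (V=0.0000), down 15.7500 (V=11.0294). Price 4.8659; hedge Δ=-0.7724, bond B=21.0856.
Root portfolio cost Δ·21+B reproduces V0=4.8659.

(0,0): Delta=-0.7724 Bond=21.0856
(1,0): Delta=-2.3343 Bond=47.7941
(1,1): Delta=0.0000 Bond=0.0000
V0=4.8659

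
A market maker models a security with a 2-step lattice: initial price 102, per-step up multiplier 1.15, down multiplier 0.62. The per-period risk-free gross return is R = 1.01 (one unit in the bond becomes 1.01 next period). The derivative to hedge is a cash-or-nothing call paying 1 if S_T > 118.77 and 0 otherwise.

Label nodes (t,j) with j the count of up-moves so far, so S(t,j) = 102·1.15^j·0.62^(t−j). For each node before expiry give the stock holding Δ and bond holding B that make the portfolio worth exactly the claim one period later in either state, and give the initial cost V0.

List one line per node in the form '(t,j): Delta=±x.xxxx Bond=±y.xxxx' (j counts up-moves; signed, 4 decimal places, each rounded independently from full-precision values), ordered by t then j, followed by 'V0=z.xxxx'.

Since d<R<u, set p* = (R−d)/(u−d) = 0.7358; price each node as the discounted p*-expectation of its children.
At expiry t=2: V(2,0)=0.0000, V(2,1)=0.0000, V(2,2)=1.0000
  t=1,j=0: stock 63.2400 → up 72.7260 (V=0.0000), down 39.2088 (V=0.0000). Price 0.0000; hedge Δ=0.0000, bond B=0.0000.
  t=1,j=1: stock 117.3000 → up 134.8950 (V=1.0000), down 72.7260 (V=0.0000). Price 0.7286; hedge Δ=0.0161, bond B=-1.1582.
  t=0,j=0: stock 102.0000 → up 117.3000 (V=0.7286), down 63.2400 (V=0.0000). Price 0.5308; hedge Δ=0.0135, bond B=-0.8438.
Root portfolio cost Δ·102+B reproduces V0=0.5308.

(0,0): Delta=0.0135 Bond=-0.8438
(1,0): Delta=0.0000 Bond=0.0000
(1,1): Delta=0.0161 Bond=-1.1582
V0=0.5308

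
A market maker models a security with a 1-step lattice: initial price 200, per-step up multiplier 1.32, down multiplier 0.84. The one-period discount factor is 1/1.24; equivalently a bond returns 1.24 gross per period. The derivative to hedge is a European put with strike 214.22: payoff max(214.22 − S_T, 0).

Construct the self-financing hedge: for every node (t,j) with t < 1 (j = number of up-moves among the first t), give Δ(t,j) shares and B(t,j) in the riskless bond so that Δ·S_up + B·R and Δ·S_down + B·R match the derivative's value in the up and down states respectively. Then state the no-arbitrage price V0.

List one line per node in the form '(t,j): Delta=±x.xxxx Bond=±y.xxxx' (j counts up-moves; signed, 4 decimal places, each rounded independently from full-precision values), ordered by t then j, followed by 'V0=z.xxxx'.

No-arbitrage ⇒ martingale measure with p* = (R−d)/(u−d) = 0.8333.
Terminal values V(1,·): V(1,0)=46.2200, V(1,1)=0.0000
Node (0,0) S=200.0000: V=(p*·0.0000+(1−p*)·46.2200)/1.24=6.2124; Δ=(0.0000−46.2200)/(264.0000−168.0000)=-0.4815; B=V−Δ·S=102.5040
Check: Δ(0,0)·S0 + B(0,0) = 6.2124 = V0.

(0,0): Delta=-0.4815 Bond=102.5040
V0=6.2124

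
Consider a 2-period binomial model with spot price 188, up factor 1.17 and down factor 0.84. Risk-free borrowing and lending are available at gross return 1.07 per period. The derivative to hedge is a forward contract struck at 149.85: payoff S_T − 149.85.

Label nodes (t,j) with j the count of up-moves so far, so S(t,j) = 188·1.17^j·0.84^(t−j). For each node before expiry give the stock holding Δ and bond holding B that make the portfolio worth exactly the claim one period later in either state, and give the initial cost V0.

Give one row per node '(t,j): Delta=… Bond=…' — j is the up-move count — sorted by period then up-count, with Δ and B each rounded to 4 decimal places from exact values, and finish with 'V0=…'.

Under the risk-neutral measure, an up-move has probability p* = (R−d)/(u−d) = 0.6970 and values discount at R = 1.07.
Terminal payoffs: V(2,0)=-17.1972, V(2,1)=34.9164, V(2,2)=107.5032
Node (1,0) S=157.9200: V=(p*·34.9164+(1−p*)·-17.1972)/1.07=17.8733; Δ=(34.9164−-17.1972)/(184.7664−132.6528)=1.0000; B=V−Δ·S=-140.0467
Node (1,1) S=219.9600: V=(p*·107.5032+(1−p*)·34.9164)/1.07=79.9133; Δ=(107.5032−34.9164)/(257.3532−184.7664)=1.0000; B=V−Δ·S=-140.0467
Node (0,0) S=188.0000: V=(p*·79.9133+(1−p*)·17.8733)/1.07=57.1152; Δ=(79.9133−17.8733)/(219.9600−157.9200)=1.0000; B=V−Δ·S=-130.8848
Root portfolio cost Δ·188+B reproduces V0=57.1152.

(0,0): Delta=1.0000 Bond=-130.8848
(1,0): Delta=1.0000 Bond=-140.0467
(1,1): Delta=1.0000 Bond=-140.0467
V0=57.1152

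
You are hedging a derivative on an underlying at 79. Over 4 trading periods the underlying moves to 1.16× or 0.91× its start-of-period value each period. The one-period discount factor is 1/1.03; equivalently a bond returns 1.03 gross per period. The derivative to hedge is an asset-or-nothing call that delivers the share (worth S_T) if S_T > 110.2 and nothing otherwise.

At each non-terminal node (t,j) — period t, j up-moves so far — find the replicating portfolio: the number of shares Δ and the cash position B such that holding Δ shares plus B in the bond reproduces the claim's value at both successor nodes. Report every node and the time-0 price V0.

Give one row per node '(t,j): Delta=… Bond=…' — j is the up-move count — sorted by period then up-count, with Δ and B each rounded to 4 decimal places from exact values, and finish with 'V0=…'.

No-arbitrage ⇒ martingale measure with p* = (R−d)/(u−d) = 0.4800.
Terminal payoffs: V(4,0)=0.0000, V(4,1)=0.0000, V(4,2)=0.0000, V(4,3)=112.2128, V(4,4)=143.0405
(3,0): S=59.5321. Δ = (V_up−V_dn)/(S_up−S_dn) = (0.0000−0.0000)/(69.0572−54.1742) = 0.0000. V = [p*·0.0000 + (1−p*)·0.0000]/1.03 = 0.0000. B = V − Δ·S = 0.0000.
(3,1): S=75.8871. Δ = (V_up−V_dn)/(S_up−S_dn) = (0.0000−0.0000)/(88.0290−69.0572) = 0.0000. V = [p*·0.0000 + (1−p*)·0.0000]/1.03 = 0.0000. B = V − Δ·S = 0.0000.
(3,2): S=96.7352. Δ = (V_up−V_dn)/(S_up−S_dn) = (112.2128−0.0000)/(112.2128−88.0290) = 4.6400. V = [p*·112.2128 + (1−p*)·0.0000]/1.03 = 52.2933. B = V − Δ·S = -396.5579.
(3,3): S=123.3108. Δ = (V_up−V_dn)/(S_up−S_dn) = (143.0405−112.2128)/(143.0405−112.2128) = 1.0000. V = [p*·143.0405 + (1−p*)·112.2128]/1.03 = 123.3108. B = V − Δ·S = 0.0000.
(2,0): S=65.4199. Δ = (V_up−V_dn)/(S_up−S_dn) = (0.0000−0.0000)/(75.8871−59.5321) = 0.0000. V = [p*·0.0000 + (1−p*)·0.0000]/1.03 = 0.0000. B = V − Δ·S = 0.0000.
(2,1): S=83.3924. Δ = (V_up−V_dn)/(S_up−S_dn) = (52.2933−0.0000)/(96.7352−75.8871) = 2.5083. V = [p*·52.2933 + (1−p*)·0.0000]/1.03 = 24.3697. B = V − Δ·S = -184.8037.
(2,2): S=106.3024. Δ = (V_up−V_dn)/(S_up−S_dn) = (123.3108−52.2933)/(123.3108−96.7352) = 2.6723. V = [p*·123.3108 + (1−p*)·52.2933]/1.03 = 83.8657. B = V − Δ·S = -200.2040.
(1,0): S=71.8900. Δ = (V_up−V_dn)/(S_up−S_dn) = (24.3697−0.0000)/(83.3924−65.4199) = 1.3559. V = [p*·24.3697 + (1−p*)·0.0000]/1.03 = 11.3568. B = V − Δ·S = -86.1221.
(1,1): S=91.6400. Δ = (V_up−V_dn)/(S_up−S_dn) = (83.8657−24.3697)/(106.3024−83.3924) = 2.5969. V = [p*·83.8657 + (1−p*)·24.3697]/1.03 = 51.3862. B = V − Δ·S = -186.5979.
(0,0): S=79.0000. Δ = (V_up−V_dn)/(S_up−S_dn) = (51.3862−11.3568)/(91.6400−71.8900) = 2.0268. V = [p*·51.3862 + (1−p*)·11.3568]/1.03 = 29.6805. B = V − Δ·S = -130.4374.
Root portfolio cost Δ·79+B reproduces V0=29.6805.

(0,0): Delta=2.0268 Bond=-130.4374
(1,0): Delta=1.3559 Bond=-86.1221
(1,1): Delta=2.5969 Bond=-186.5979
(2,0): Delta=0.0000 Bond=0.0000
(2,1): Delta=2.5083 Bond=-184.8037
(2,2): Delta=2.6723 Bond=-200.2040
(3,0): Delta=0.0000 Bond=0.0000
(3,1): Delta=0.0000 Bond=0.0000
(3,2): Delta=4.6400 Bond=-396.5579
(3,3): Delta=1.0000 Bond=0.0000
V0=29.6805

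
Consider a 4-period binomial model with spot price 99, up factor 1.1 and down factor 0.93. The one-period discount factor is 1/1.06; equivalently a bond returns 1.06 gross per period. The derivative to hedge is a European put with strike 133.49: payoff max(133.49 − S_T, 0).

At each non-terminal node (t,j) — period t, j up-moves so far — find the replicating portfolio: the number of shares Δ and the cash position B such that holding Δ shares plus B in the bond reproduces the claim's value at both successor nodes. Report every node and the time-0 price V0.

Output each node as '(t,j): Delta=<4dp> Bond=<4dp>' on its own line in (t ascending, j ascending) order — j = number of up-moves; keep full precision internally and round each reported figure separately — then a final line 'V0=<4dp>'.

(0,0): Delta=-0.7444 Bond=83.5381
(1,0): Delta=-1.0000 Bond=112.0808
(1,1): Delta=-0.6779 Bond=81.3103
(2,0): Delta=-1.0000 Bond=118.8056
(2,1): Delta=-1.0000 Bond=118.8056
(2,2): Delta=-0.5942 Bond=76.1530
(3,0): Delta=-1.0000 Bond=125.9340
(3,1): Delta=-1.0000 Bond=125.9340
(3,2): Delta=-1.0000 Bond=125.9340
(3,3): Delta=-0.4886 Bond=66.8108
V0=9.8396

Risk-neutral probability p* = (R−d)/(u−d) = (1.06−0.93)/(1.1−0.93) = 0.7647.
Terminal values V(4,·): V(4,0)=59.4329, V(4,1)=45.8955, V(4,2)=29.8836, V(4,3)=10.9448, V(4,4)=0.0000
Node (3,0) S=79.6313: V=(p*·45.8955+(1−p*)·59.4329)/1.06=46.3026; Δ=(45.8955−59.4329)/(87.5945−74.0571)=-1.0000; B=V−Δ·S=125.9340
Node (3,1) S=94.1876: V=(p*·29.8836+(1−p*)·45.8955)/1.06=31.7464; Δ=(29.8836−45.8955)/(103.6064−87.5945)=-1.0000; B=V−Δ·S=125.9340
Node (3,2) S=111.4047: V=(p*·10.9448+(1−p*)·29.8836)/1.06=14.5293; Δ=(10.9448−29.8836)/(122.5452−103.6064)=-1.0000; B=V−Δ·S=125.9340
Node (3,3) S=131.7690: V=(p*·0.0000+(1−p*)·10.9448)/1.06=2.4295; Δ=(0.0000−10.9448)/(144.9459−122.5452)=-0.4886; B=V−Δ·S=66.8108
Node (2,0) S=85.6251: V=(p*·31.7464+(1−p*)·46.3026)/1.06=33.1805; Δ=(31.7464−46.3026)/(94.1876−79.6313)=-1.0000; B=V−Δ·S=118.8056
Node (2,1) S=101.2770: V=(p*·14.5293+(1−p*)·31.7464)/1.06=17.5286; Δ=(14.5293−31.7464)/(111.4047−94.1876)=-1.0000; B=V−Δ·S=118.8056
Node (2,2) S=119.7900: V=(p*·2.4295+(1−p*)·14.5293)/1.06=4.9778; Δ=(2.4295−14.5293)/(131.7690−111.4047)=-0.5942; B=V−Δ·S=76.1530
Node (1,0) S=92.0700: V=(p*·17.5286+(1−p*)·33.1805)/1.06=20.0108; Δ=(17.5286−33.1805)/(101.2770−85.6251)=-1.0000; B=V−Δ·S=112.0808
Node (1,1) S=108.9000: V=(p*·4.9778+(1−p*)·17.5286)/1.06=7.4820; Δ=(4.9778−17.5286)/(119.7900−101.2770)=-0.6779; B=V−Δ·S=81.3103
Node (0,0) S=99.0000: V=(p*·7.4820+(1−p*)·20.0108)/1.06=9.8396; Δ=(7.4820−20.0108)/(108.9000−92.0700)=-0.7444; B=V−Δ·S=83.5381
Check: Δ(0,0)·S0 + B(0,0) = 9.8396 = V0.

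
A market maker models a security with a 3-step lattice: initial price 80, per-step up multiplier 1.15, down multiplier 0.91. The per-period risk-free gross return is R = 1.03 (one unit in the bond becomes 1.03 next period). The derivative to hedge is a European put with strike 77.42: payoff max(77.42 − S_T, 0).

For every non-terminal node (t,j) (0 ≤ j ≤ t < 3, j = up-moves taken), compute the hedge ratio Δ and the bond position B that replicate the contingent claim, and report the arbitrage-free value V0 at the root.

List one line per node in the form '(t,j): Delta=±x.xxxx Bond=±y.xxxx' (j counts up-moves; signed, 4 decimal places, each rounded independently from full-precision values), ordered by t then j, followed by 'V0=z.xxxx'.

Under the risk-neutral measure, an up-move has probability p* = (R−d)/(u−d) = 0.5000 and values discount at R = 1.03.
Payoff layer (t=3): V(3,0)=17.1343, V(3,1)=1.2348, V(3,2)=0.0000, V(3,3)=0.0000
Node (2,0) S=66.2480: V=(p*·1.2348+(1−p*)·17.1343)/1.03=8.9170; Δ=(1.2348−17.1343)/(76.1852−60.2857)=-1.0000; B=V−Δ·S=75.1650
Node (2,1) S=83.7200: V=(p*·0.0000+(1−p*)·1.2348)/1.03=0.5994; Δ=(0.0000−1.2348)/(96.2780−76.1852)=-0.0615; B=V−Δ·S=5.7444
Node (2,2) S=105.8000: V=(p*·0.0000+(1−p*)·0.0000)/1.03=0.0000; Δ=(0.0000−0.0000)/(121.6700−96.2780)=0.0000; B=V−Δ·S=0.0000
Node (1,0) S=72.8000: V=(p*·0.5994+(1−p*)·8.9170)/1.03=4.6196; Δ=(0.5994−8.9170)/(83.7200−66.2480)=-0.4761; B=V−Δ·S=39.2764
Node (1,1) S=92.0000: V=(p*·0.0000+(1−p*)·0.5994)/1.03=0.2910; Δ=(0.0000−0.5994)/(105.8000−83.7200)=-0.0271; B=V−Δ·S=2.7886
Node (0,0) S=80.0000: V=(p*·0.2910+(1−p*)·4.6196)/1.03=2.3838; Δ=(0.2910−4.6196)/(92.0000−72.8000)=-0.2255; B=V−Δ·S=20.4199
Self-financing check: at every node Δ·S+B equals the discounted successor values.

(0,0): Delta=-0.2255 Bond=20.4199
(1,0): Delta=-0.4761 Bond=39.2764
(1,1): Delta=-0.0271 Bond=2.7886
(2,0): Delta=-1.0000 Bond=75.1650
(2,1): Delta=-0.0615 Bond=5.7444
(2,2): Delta=0.0000 Bond=0.0000
V0=2.3838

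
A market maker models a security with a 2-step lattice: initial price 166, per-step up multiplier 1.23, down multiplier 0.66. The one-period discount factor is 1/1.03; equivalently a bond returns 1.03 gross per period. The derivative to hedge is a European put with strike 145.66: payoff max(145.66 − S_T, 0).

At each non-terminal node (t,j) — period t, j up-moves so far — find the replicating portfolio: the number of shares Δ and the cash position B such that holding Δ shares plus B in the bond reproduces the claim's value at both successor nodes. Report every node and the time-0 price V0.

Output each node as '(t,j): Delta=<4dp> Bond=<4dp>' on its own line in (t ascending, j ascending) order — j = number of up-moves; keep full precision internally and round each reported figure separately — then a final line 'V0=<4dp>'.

Under the risk-neutral measure, an up-move has probability p* = (R−d)/(u−d) = 0.6491 and values discount at R = 1.03.
At expiry t=2: V(2,0)=73.3504, V(2,1)=10.9012, V(2,2)=0.0000
  t=1,j=0: stock 109.5600 → up 134.7588 (V=10.9012), down 72.3096 (V=73.3504). Price 31.8575; hedge Δ=-1.0000, bond B=141.4175.
  t=1,j=1: stock 204.1800 → up 251.1414 (V=0.0000), down 134.7588 (V=10.9012). Price 3.7136; hedge Δ=-0.0937, bond B=22.8385.
  t=0,j=0: stock 166.0000 → up 204.1800 (V=3.7136), down 109.5600 (V=31.8575). Price 13.1928; hedge Δ=-0.2974, bond B=62.5681.
Self-financing check: at every node Δ·S+B equals the discounted successor values.

(0,0): Delta=-0.2974 Bond=62.5681
(1,0): Delta=-1.0000 Bond=141.4175
(1,1): Delta=-0.0937 Bond=22.8385
V0=13.1928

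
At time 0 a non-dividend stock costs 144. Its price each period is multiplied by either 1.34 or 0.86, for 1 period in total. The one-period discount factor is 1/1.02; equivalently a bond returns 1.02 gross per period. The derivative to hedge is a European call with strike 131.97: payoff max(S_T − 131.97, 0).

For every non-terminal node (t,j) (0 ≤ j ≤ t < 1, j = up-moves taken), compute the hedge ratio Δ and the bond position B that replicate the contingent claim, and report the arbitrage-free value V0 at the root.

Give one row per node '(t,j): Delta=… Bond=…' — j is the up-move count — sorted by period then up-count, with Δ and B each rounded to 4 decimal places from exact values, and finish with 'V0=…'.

(0,0): Delta=0.8824 Bond=-107.1311
V0=19.9314

The replicating-portfolio and risk-neutral prices coincide; use p* = (1.02−0.86)/(1.34−0.86) = 0.3333 for the latter.
At expiry t=1: V(1,0)=0.0000, V(1,1)=60.9900
  t=0,j=0: stock 144.0000 → up 192.9600 (V=60.9900), down 123.8400 (V=0.0000). Price 19.9314; hedge Δ=0.8824, bond B=-107.1311.
Each (Δ,B) replicates both successor values, so the strategy is self-financing and V0 is arbitrage-free.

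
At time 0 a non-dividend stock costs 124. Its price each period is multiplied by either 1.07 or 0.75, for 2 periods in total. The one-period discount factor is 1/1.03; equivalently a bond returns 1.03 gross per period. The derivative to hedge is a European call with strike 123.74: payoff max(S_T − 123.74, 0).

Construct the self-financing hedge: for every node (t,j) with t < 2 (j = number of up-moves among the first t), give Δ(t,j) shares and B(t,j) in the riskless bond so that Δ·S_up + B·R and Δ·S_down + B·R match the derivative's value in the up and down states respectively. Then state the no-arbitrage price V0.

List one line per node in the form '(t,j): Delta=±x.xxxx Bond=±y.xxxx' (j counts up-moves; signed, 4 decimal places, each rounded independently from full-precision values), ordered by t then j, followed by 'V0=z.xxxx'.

(0,0): Delta=0.3902 Bond=-35.2350
(1,0): Delta=0.0000 Bond=0.0000
(1,1): Delta=0.4293 Bond=-41.4766
V0=13.1544

The replicating-portfolio and risk-neutral prices coincide; use p* = (1.03−0.75)/(1.07−0.75) = 0.8750 for the latter.
Terminal payoffs: V(2,0)=0.0000, V(2,1)=0.0000, V(2,2)=18.2276
(1,0): S=93.0000. Δ = (V_up−V_dn)/(S_up−S_dn) = (0.0000−0.0000)/(99.5100−69.7500) = 0.0000. V = [p*·0.0000 + (1−p*)·0.0000]/1.03 = 0.0000. B = V − Δ·S = 0.0000.
(1,1): S=132.6800. Δ = (V_up−V_dn)/(S_up−S_dn) = (18.2276−0.0000)/(141.9676−99.5100) = 0.4293. V = [p*·18.2276 + (1−p*)·0.0000]/1.03 = 15.4846. B = V − Δ·S = -41.4766.
(0,0): S=124.0000. Δ = (V_up−V_dn)/(S_up−S_dn) = (15.4846−0.0000)/(132.6800−93.0000) = 0.3902. V = [p*·15.4846 + (1−p*)·0.0000]/1.03 = 13.1544. B = V − Δ·S = -35.2350.
Self-financing check: at every node Δ·S+B equals the discounted successor values.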